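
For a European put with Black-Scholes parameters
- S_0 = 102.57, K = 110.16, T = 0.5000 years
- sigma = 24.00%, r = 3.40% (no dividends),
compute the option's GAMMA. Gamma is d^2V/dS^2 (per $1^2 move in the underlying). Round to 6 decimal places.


d1 = -0.2356336834; d2 = -0.4053393109
phi(d1) = 0.3880193189; exp(-qT) = 1.0000000000; exp(-rT) = 0.9831436846
Gamma = exp(-qT) * phi(d1) / (S * sigma * sqrt(T)) = 1.0000000000 * 0.3880193189 / (102.5700 * 0.2400 * 0.7071067812) = 0.022291

Answer: Gamma = 0.022291


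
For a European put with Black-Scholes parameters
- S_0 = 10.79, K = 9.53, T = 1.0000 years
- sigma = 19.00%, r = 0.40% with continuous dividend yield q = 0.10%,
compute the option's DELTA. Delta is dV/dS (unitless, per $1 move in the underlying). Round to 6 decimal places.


d1 = 0.7643424295; d2 = 0.5743424295
phi(d1) = 0.2978848704; exp(-qT) = 0.9990004998; exp(-rT) = 0.9960079893
N(-d1) = 0.2223316034
Delta = -exp(-qT) * N(-d1) = -0.9990004998 * 0.2223316034 = -0.222109

Answer: Delta = -0.222109


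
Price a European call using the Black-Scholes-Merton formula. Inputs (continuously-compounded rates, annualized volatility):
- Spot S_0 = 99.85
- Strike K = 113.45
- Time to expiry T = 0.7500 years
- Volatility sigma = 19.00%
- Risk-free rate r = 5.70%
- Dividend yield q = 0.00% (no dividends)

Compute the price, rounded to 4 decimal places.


d1 = (ln(S/K) + (r - q + 0.5*sigma^2) * T) / (sigma * sqrt(T)) = -0.43395865
d2 = d1 - sigma * sqrt(T) = -0.59850348
exp(-rT) = 0.95815090; exp(-qT) = 1.00000000
C = S_0 * exp(-qT) * N(d1) - K * exp(-rT) * N(d2)
N(d1) = 0.33215923; N(d2) = 0.27475202
C = 99.8500 * 1.00000000 * 0.33215923 - 113.4500 * 0.95815090 * 0.27475202 = 3.2999

Answer: Price = 3.2999


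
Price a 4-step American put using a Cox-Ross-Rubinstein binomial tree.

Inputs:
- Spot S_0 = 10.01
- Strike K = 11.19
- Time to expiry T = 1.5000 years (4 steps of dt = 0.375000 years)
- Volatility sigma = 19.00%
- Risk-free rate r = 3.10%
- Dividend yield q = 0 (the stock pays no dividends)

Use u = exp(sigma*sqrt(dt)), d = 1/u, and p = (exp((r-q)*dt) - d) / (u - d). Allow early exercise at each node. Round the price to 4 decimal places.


dt = T/N = 0.375000
u = exp(sigma*sqrt(dt)) = 1.123390; d = 1/u = 0.890163
p = (exp((r-q)*dt) - d) / (u - d) = 0.521080
Discount per step: exp(-r*dt) = 0.988442
Stock lattice S(k, i) with i counting down-moves:
  k=0: S(0,0) = 10.0100
  k=1: S(1,0) = 11.2451; S(1,1) = 8.9105
  k=2: S(2,0) = 12.6327; S(2,1) = 10.0100; S(2,2) = 7.9318
  k=3: S(3,0) = 14.1914; S(3,1) = 11.2451; S(3,2) = 8.9105; S(3,3) = 7.0606
  k=4: S(4,0) = 15.9425; S(4,1) = 12.6327; S(4,2) = 10.0100; S(4,3) = 7.9318; S(4,4) = 6.2851
Terminal payoffs V(N, i) = max(K - S_T, 0):
  V(4,0) = 0.000000; V(4,1) = 0.000000; V(4,2) = 1.180000; V(4,3) = 3.258176; V(4,4) = 4.904901
Backward induction: V(k, i) = exp(-r*dt) * [p * V(k+1, i) + (1-p) * V(k+1, i+1)]; then take max(V_cont, immediate exercise) for American.
  V(3,0) = exp(-r*dt) * [p*0.000000 + (1-p)*0.000000] = 0.000000; exercise = 0.000000; V(3,0) = max -> 0.000000
  V(3,1) = exp(-r*dt) * [p*0.000000 + (1-p)*1.180000] = 0.558594; exercise = 0.000000; V(3,1) = max -> 0.558594
  V(3,2) = exp(-r*dt) * [p*1.180000 + (1-p)*3.258176] = 2.150138; exercise = 2.279469; V(3,2) = max -> 2.279469
  V(3,3) = exp(-r*dt) * [p*3.258176 + (1-p)*4.904901] = 4.000053; exercise = 4.129384; V(3,3) = max -> 4.129384
  V(2,0) = exp(-r*dt) * [p*0.000000 + (1-p)*0.558594] = 0.264430; exercise = 0.000000; V(2,0) = max -> 0.264430
  V(2,1) = exp(-r*dt) * [p*0.558594 + (1-p)*2.279469] = 1.366774; exercise = 1.180000; V(2,1) = max -> 1.366774
  V(2,2) = exp(-r*dt) * [p*2.279469 + (1-p)*4.129384] = 3.128845; exercise = 3.258176; V(2,2) = max -> 3.258176
  V(1,0) = exp(-r*dt) * [p*0.264430 + (1-p)*1.366774] = 0.783206; exercise = 0.000000; V(1,0) = max -> 0.783206
  V(1,1) = exp(-r*dt) * [p*1.366774 + (1-p)*3.258176] = 2.246338; exercise = 2.279469; V(1,1) = max -> 2.279469
  V(0,0) = exp(-r*dt) * [p*0.783206 + (1-p)*2.279469] = 1.482462; exercise = 1.180000; V(0,0) = max -> 1.482462

Answer: Price = V(0,0) = 1.4825


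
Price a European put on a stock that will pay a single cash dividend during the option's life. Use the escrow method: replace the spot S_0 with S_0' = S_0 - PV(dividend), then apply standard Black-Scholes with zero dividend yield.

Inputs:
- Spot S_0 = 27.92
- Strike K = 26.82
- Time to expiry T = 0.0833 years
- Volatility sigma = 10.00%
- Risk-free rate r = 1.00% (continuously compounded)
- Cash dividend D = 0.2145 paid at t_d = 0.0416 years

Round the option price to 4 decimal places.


PV(D) = D * exp(-r * t_d) = 0.2145 * 0.99958409 = 0.21441079
S_0' = S_0 - PV(D) = 27.9200 - 0.21441079 = 27.70558921
d1 = (ln(S_0'/K) + (r + sigma^2/2)*T) / (sigma*sqrt(T)) = 1.16887590
d2 = d1 - sigma*sqrt(T) = 1.14001416
exp(-rT) = 0.99916735
N(-d1) = 0.12122682; N(-d2) = 0.12714020
P = K * exp(-rT) * N(-d2) - S_0' * N(-d1) = 26.8200 * 0.99916735 * 0.12714020 - 27.70558921 * 0.12122682 = 0.0484

Answer: Price = 0.0484


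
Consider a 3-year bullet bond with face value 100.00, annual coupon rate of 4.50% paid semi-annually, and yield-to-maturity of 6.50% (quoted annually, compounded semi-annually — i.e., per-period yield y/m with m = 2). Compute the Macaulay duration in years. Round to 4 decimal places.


Coupon per period c = face * coupon_rate / m = 2.250000
Periods per year m = 2; per-period yield y/m = 0.032500
Number of cashflows N = 6
Cashflows (t years, CF_t, discount factor 1/(1+y/m)^(m*t), PV):
  t = 0.5000: CF_t = 2.250000, DF = 0.968523, PV = 2.179177
  t = 1.0000: CF_t = 2.250000, DF = 0.938037, PV = 2.110583
  t = 1.5000: CF_t = 2.250000, DF = 0.908510, PV = 2.044148
  t = 2.0000: CF_t = 2.250000, DF = 0.879913, PV = 1.979804
  t = 2.5000: CF_t = 2.250000, DF = 0.852216, PV = 1.917486
  t = 3.0000: CF_t = 102.250000, DF = 0.825391, PV = 84.396212
Price P = sum_t PV_t = 94.627410
Macaulay numerator sum_t t * PV_t:
  t * PV_t at t = 0.5000: 1.089588
  t * PV_t at t = 1.0000: 2.110583
  t * PV_t at t = 1.5000: 3.066222
  t * PV_t at t = 2.0000: 3.959609
  t * PV_t at t = 2.5000: 4.793715
  t * PV_t at t = 3.0000: 253.188636
Macaulay duration D = (sum_t t * PV_t) / P = 268.208353 / 94.627410 = 2.834362

Answer: Macaulay duration = 2.8344 years


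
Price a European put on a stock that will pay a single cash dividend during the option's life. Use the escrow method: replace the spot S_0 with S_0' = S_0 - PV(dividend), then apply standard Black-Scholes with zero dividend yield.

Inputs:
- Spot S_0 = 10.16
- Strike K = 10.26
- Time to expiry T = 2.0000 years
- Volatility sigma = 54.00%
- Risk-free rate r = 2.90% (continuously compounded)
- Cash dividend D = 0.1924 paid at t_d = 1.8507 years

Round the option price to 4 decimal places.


PV(D) = D * exp(-r * t_d) = 0.1924 * 0.94774453 = 0.18234605
S_0' = S_0 - PV(D) = 10.1600 - 0.18234605 = 9.97765395
d1 = (ln(S_0'/K) + (r + sigma^2/2)*T) / (sigma*sqrt(T)) = 0.42124596
d2 = d1 - sigma*sqrt(T) = -0.34242936
exp(-rT) = 0.94364995
N(-d1) = 0.33678774; N(-d2) = 0.63398610
P = K * exp(-rT) * N(-d2) - S_0' * N(-d1) = 10.2600 * 0.94364995 * 0.63398610 - 9.97765395 * 0.33678774 = 2.7778

Answer: Price = 2.7778


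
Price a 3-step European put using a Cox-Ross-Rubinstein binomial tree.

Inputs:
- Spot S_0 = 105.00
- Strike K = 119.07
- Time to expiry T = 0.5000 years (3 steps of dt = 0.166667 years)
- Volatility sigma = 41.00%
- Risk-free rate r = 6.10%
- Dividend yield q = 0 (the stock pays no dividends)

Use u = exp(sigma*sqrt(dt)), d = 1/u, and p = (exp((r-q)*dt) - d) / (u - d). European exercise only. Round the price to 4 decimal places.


Answer: Price = V(0,0) = 18.4496

Derivation:
dt = T/N = 0.166667
u = exp(sigma*sqrt(dt)) = 1.182206; d = 1/u = 0.845877
p = (exp((r-q)*dt) - d) / (u - d) = 0.488635
Discount per step: exp(-r*dt) = 0.989885
Stock lattice S(k, i) with i counting down-moves:
  k=0: S(0,0) = 105.0000
  k=1: S(1,0) = 124.1316; S(1,1) = 88.8170
  k=2: S(2,0) = 146.7490; S(2,1) = 105.0000; S(2,2) = 75.1283
  k=3: S(3,0) = 173.4875; S(3,1) = 124.1316; S(3,2) = 88.8170; S(3,3) = 63.5492
Terminal payoffs V(N, i) = max(K - S_T, 0):
  V(3,0) = 0.000000; V(3,1) = 0.000000; V(3,2) = 30.252958; V(3,3) = 55.520765
Backward induction: V(k, i) = exp(-r*dt) * [p * V(k+1, i) + (1-p) * V(k+1, i+1)].
  V(2,0) = exp(-r*dt) * [p*0.000000 + (1-p)*0.000000] = 0.000000
  V(2,1) = exp(-r*dt) * [p*0.000000 + (1-p)*30.252958] = 15.313834
  V(2,2) = exp(-r*dt) * [p*30.252958 + (1-p)*55.520765] = 42.737330
  V(1,0) = exp(-r*dt) * [p*0.000000 + (1-p)*15.313834] = 7.751755
  V(1,1) = exp(-r*dt) * [p*15.313834 + (1-p)*42.737330] = 29.040513
  V(0,0) = exp(-r*dt) * [p*7.751755 + (1-p)*29.040513] = 18.449564


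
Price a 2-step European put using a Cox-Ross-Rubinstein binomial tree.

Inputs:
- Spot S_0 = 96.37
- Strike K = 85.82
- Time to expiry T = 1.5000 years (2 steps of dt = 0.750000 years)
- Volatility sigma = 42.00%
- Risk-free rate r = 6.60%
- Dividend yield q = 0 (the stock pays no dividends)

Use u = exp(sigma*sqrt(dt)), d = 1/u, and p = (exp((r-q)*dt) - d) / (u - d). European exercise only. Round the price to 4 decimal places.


dt = T/N = 0.750000
u = exp(sigma*sqrt(dt)) = 1.438687; d = 1/u = 0.695078
p = (exp((r-q)*dt) - d) / (u - d) = 0.478299
Discount per step: exp(-r*dt) = 0.951705
Stock lattice S(k, i) with i counting down-moves:
  k=0: S(0,0) = 96.3700
  k=1: S(1,0) = 138.6462; S(1,1) = 66.9847
  k=2: S(2,0) = 199.4685; S(2,1) = 96.3700; S(2,2) = 46.5596
Terminal payoffs V(N, i) = max(K - S_T, 0):
  V(2,0) = 0.000000; V(2,1) = 0.000000; V(2,2) = 39.260381
Backward induction: V(k, i) = exp(-r*dt) * [p * V(k+1, i) + (1-p) * V(k+1, i+1)].
  V(1,0) = exp(-r*dt) * [p*0.000000 + (1-p)*0.000000] = 0.000000
  V(1,1) = exp(-r*dt) * [p*0.000000 + (1-p)*39.260381] = 19.492991
  V(0,0) = exp(-r*dt) * [p*0.000000 + (1-p)*19.492991] = 9.678375

Answer: Price = V(0,0) = 9.6784


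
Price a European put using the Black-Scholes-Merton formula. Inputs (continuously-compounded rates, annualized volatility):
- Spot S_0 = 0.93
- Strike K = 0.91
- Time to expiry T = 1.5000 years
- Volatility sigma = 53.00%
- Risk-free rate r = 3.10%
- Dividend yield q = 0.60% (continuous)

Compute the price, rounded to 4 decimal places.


Answer: Price = 0.2022

Derivation:
d1 = (ln(S/K) + (r - q + 0.5*sigma^2) * T) / (sigma * sqrt(T)) = 0.41582012
d2 = d1 - sigma * sqrt(T) = -0.23329466
exp(-rT) = 0.95456456; exp(-qT) = 0.99104038
P = K * exp(-rT) * N(-d2) - S_0 * exp(-qT) * N(-d1)
N(-d1) = 0.33877082; N(-d2) = 0.59223370
P = 0.9100 * 0.95456456 * 0.59223370 - 0.9300 * 0.99104038 * 0.33877082 = 0.2022


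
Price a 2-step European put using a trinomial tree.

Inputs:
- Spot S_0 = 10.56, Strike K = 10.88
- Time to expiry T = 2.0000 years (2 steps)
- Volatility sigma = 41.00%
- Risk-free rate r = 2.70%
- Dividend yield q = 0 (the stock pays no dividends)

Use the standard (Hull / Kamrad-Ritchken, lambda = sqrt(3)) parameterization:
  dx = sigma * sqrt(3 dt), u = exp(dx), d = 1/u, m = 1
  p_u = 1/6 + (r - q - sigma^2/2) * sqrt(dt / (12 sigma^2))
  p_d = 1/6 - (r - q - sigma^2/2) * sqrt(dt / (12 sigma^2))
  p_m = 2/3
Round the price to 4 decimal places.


Answer: Price = V(0,0) = 1.9746

Derivation:
dt = T/N = 1.000000; dx = sigma*sqrt(3*dt) = 0.710141
u = exp(dx) = 2.034278; d = 1/u = 0.491575
p_u = 0.126499, p_m = 0.666667, p_d = 0.206835
Discount per step: exp(-r*dt) = 0.973361
Stock lattice S(k, j) with j the centered position index:
  k=0: S(0,+0) = 10.5600
  k=1: S(1,-1) = 5.1910; S(1,+0) = 10.5600; S(1,+1) = 21.4820
  k=2: S(2,-2) = 2.5518; S(2,-1) = 5.1910; S(2,+0) = 10.5600; S(2,+1) = 21.4820; S(2,+2) = 43.7003
Terminal payoffs V(N, j) = max(K - S_T, 0):
  V(2,-2) = 8.328219; V(2,-1) = 5.688968; V(2,+0) = 0.320000; V(2,+1) = 0.000000; V(2,+2) = 0.000000
Backward induction: V(k, j) = exp(-r*dt) * [p_u * V(k+1, j+1) + p_m * V(k+1, j) + p_d * V(k+1, j-1)]
  V(1,-1) = exp(-r*dt) * [p_u*0.320000 + p_m*5.688968 + p_d*8.328219] = 5.407694
  V(1,+0) = exp(-r*dt) * [p_u*0.000000 + p_m*0.320000 + p_d*5.688968] = 1.352982
  V(1,+1) = exp(-r*dt) * [p_u*0.000000 + p_m*0.000000 + p_d*0.320000] = 0.064424
  V(0,+0) = exp(-r*dt) * [p_u*0.064424 + p_m*1.352982 + p_d*5.407694] = 1.974596


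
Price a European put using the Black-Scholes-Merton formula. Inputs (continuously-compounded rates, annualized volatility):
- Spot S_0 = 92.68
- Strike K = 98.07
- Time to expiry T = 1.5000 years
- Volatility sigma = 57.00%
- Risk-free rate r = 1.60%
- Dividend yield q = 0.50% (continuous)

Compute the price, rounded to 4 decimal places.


Answer: Price = 27.5395

Derivation:
d1 = (ln(S/K) + (r - q + 0.5*sigma^2) * T) / (sigma * sqrt(T)) = 0.29171301
d2 = d1 - sigma * sqrt(T) = -0.40639156
exp(-rT) = 0.97628571; exp(-qT) = 0.99252805
P = K * exp(-rT) * N(-d2) - S_0 * exp(-qT) * N(-d1)
N(-d1) = 0.38525303; N(-d2) = 0.65777254
P = 98.0700 * 0.97628571 * 0.65777254 - 92.6800 * 0.99252805 * 0.38525303 = 27.5395


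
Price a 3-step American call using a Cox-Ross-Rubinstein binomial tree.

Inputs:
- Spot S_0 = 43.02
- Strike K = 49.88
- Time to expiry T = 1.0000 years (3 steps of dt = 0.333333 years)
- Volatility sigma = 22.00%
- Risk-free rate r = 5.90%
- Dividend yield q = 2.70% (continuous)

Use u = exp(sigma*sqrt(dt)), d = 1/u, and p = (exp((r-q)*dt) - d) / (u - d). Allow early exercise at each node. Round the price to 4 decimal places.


Answer: Price = V(0,0) = 1.6411

Derivation:
dt = T/N = 0.333333
u = exp(sigma*sqrt(dt)) = 1.135436; d = 1/u = 0.880719
p = (exp((r-q)*dt) - d) / (u - d) = 0.510389
Discount per step: exp(-r*dt) = 0.980525
Stock lattice S(k, i) with i counting down-moves:
  k=0: S(0,0) = 43.0200
  k=1: S(1,0) = 48.8465; S(1,1) = 37.8885
  k=2: S(2,0) = 55.4621; S(2,1) = 43.0200; S(2,2) = 33.3691
  k=3: S(3,0) = 62.9736; S(3,1) = 48.8465; S(3,2) = 37.8885; S(3,3) = 29.3888
Terminal payoffs V(N, i) = max(S_T - K, 0):
  V(3,0) = 13.093645; V(3,1) = 0.000000; V(3,2) = 0.000000; V(3,3) = 0.000000
Backward induction: V(k, i) = exp(-r*dt) * [p * V(k+1, i) + (1-p) * V(k+1, i+1)]; then take max(V_cont, immediate exercise) for American.
  V(2,0) = exp(-r*dt) * [p*13.093645 + (1-p)*0.000000] = 6.552706; exercise = 5.582063; V(2,0) = max -> 6.552706
  V(2,1) = exp(-r*dt) * [p*0.000000 + (1-p)*0.000000] = 0.000000; exercise = 0.000000; V(2,1) = max -> 0.000000
  V(2,2) = exp(-r*dt) * [p*0.000000 + (1-p)*0.000000] = 0.000000; exercise = 0.000000; V(2,2) = max -> 0.000000
  V(1,0) = exp(-r*dt) * [p*6.552706 + (1-p)*0.000000] = 3.279297; exercise = 0.000000; V(1,0) = max -> 3.279297
  V(1,1) = exp(-r*dt) * [p*0.000000 + (1-p)*0.000000] = 0.000000; exercise = 0.000000; V(1,1) = max -> 0.000000
  V(0,0) = exp(-r*dt) * [p*3.279297 + (1-p)*0.000000] = 1.641122; exercise = 0.000000; V(0,0) = max -> 1.641122


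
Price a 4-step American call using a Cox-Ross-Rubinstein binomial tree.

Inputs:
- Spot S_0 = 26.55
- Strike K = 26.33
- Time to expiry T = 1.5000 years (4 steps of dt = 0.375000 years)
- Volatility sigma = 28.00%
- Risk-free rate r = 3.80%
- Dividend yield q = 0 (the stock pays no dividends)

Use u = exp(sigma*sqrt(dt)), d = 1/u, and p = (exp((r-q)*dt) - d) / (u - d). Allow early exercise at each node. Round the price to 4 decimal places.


dt = T/N = 0.375000
u = exp(sigma*sqrt(dt)) = 1.187042; d = 1/u = 0.842430
p = (exp((r-q)*dt) - d) / (u - d) = 0.498886
Discount per step: exp(-r*dt) = 0.985851
Stock lattice S(k, i) with i counting down-moves:
  k=0: S(0,0) = 26.5500
  k=1: S(1,0) = 31.5160; S(1,1) = 22.3665
  k=2: S(2,0) = 37.4108; S(2,1) = 26.5500; S(2,2) = 18.8422
  k=3: S(3,0) = 44.4081; S(3,1) = 31.5160; S(3,2) = 22.3665; S(3,3) = 15.8733
  k=4: S(4,0) = 52.7143; S(4,1) = 37.4108; S(4,2) = 26.5500; S(4,3) = 18.8422; S(4,4) = 13.3721
Terminal payoffs V(N, i) = max(S_T - K, 0):
  V(4,0) = 26.384306; V(4,1) = 11.080758; V(4,2) = 0.220000; V(4,3) = 0.000000; V(4,4) = 0.000000
Backward induction: V(k, i) = exp(-r*dt) * [p * V(k+1, i) + (1-p) * V(k+1, i+1)]; then take max(V_cont, immediate exercise) for American.
  V(3,0) = exp(-r*dt) * [p*26.384306 + (1-p)*11.080758] = 18.450673; exercise = 18.078131; V(3,0) = max -> 18.450673
  V(3,1) = exp(-r*dt) * [p*11.080758 + (1-p)*0.220000] = 5.558500; exercise = 5.185958; V(3,1) = max -> 5.558500
  V(3,2) = exp(-r*dt) * [p*0.220000 + (1-p)*0.000000] = 0.108202; exercise = 0.000000; V(3,2) = max -> 0.108202
  V(3,3) = exp(-r*dt) * [p*0.000000 + (1-p)*0.000000] = 0.000000; exercise = 0.000000; V(3,3) = max -> 0.000000
  V(2,0) = exp(-r*dt) * [p*18.450673 + (1-p)*5.558500] = 11.820571; exercise = 11.080758; V(2,0) = max -> 11.820571
  V(2,1) = exp(-r*dt) * [p*5.558500 + (1-p)*0.108202] = 2.787274; exercise = 0.220000; V(2,1) = max -> 2.787274
  V(2,2) = exp(-r*dt) * [p*0.108202 + (1-p)*0.000000] = 0.053217; exercise = 0.000000; V(2,2) = max -> 0.053217
  V(1,0) = exp(-r*dt) * [p*11.820571 + (1-p)*2.787274] = 7.190655; exercise = 5.185958; V(1,0) = max -> 7.190655
  V(1,1) = exp(-r*dt) * [p*2.787274 + (1-p)*0.053217] = 1.397147; exercise = 0.000000; V(1,1) = max -> 1.397147
  V(0,0) = exp(-r*dt) * [p*7.190655 + (1-p)*1.397147] = 4.226782; exercise = 0.220000; V(0,0) = max -> 4.226782

Answer: Price = V(0,0) = 4.2268


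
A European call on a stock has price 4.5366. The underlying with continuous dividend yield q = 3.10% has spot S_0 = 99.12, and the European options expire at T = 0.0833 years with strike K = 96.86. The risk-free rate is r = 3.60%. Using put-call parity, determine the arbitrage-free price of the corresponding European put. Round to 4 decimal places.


Put-call parity: C - P = S_0 * exp(-qT) - K * exp(-rT).
S_0 * exp(-qT) = 99.1200 * 0.99742103 = 98.86437262
K * exp(-rT) = 96.8600 * 0.99700569 = 96.56997132
P = C - S*exp(-qT) + K*exp(-rT)
P = 4.5366 - 98.86437262 + 96.56997132 = 2.2422

Answer: Put price = 2.2422


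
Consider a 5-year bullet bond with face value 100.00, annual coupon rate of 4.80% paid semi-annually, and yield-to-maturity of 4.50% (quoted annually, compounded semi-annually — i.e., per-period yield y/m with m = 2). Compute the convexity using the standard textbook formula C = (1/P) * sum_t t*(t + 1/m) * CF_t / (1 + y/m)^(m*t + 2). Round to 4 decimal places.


Coupon per period c = face * coupon_rate / m = 2.400000
Periods per year m = 2; per-period yield y/m = 0.022500
Number of cashflows N = 10
Cashflows (t years, CF_t, discount factor 1/(1+y/m)^(m*t), PV):
  t = 0.5000: CF_t = 2.400000, DF = 0.977995, PV = 2.347188
  t = 1.0000: CF_t = 2.400000, DF = 0.956474, PV = 2.295539
  t = 1.5000: CF_t = 2.400000, DF = 0.935427, PV = 2.245026
  t = 2.0000: CF_t = 2.400000, DF = 0.914843, PV = 2.195624
  t = 2.5000: CF_t = 2.400000, DF = 0.894712, PV = 2.147310
  t = 3.0000: CF_t = 2.400000, DF = 0.875024, PV = 2.100058
  t = 3.5000: CF_t = 2.400000, DF = 0.855769, PV = 2.053847
  t = 4.0000: CF_t = 2.400000, DF = 0.836938, PV = 2.008652
  t = 4.5000: CF_t = 2.400000, DF = 0.818522, PV = 1.964452
  t = 5.0000: CF_t = 102.400000, DF = 0.800510, PV = 81.972238
Price P = sum_t PV_t = 101.329932
Convexity numerator sum_t t*(t + 1/m) * CF_t / (1+y/m)^(m*t + 2):
  t = 0.5000: term = 1.122513
  t = 1.0000: term = 3.293436
  t = 1.5000: term = 6.441929
  t = 2.0000: term = 10.500291
  t = 2.5000: term = 15.403850
  t = 3.0000: term = 21.090846
  t = 3.5000: term = 27.502326
  t = 4.0000: term = 34.582038
  t = 4.5000: term = 42.276330
  t = 5.0000: term = 2156.119614
Convexity = (1/P) * sum = 2318.333173 / 101.329932 = 22.879056

Answer: Convexity = 22.8791


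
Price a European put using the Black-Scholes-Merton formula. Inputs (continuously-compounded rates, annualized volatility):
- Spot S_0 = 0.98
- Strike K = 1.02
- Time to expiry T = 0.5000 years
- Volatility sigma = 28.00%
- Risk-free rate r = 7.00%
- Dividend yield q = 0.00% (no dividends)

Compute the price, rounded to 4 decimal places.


d1 = (ln(S/K) + (r - q + 0.5*sigma^2) * T) / (sigma * sqrt(T)) = 0.07371419
d2 = d1 - sigma * sqrt(T) = -0.12427571
exp(-rT) = 0.96560542; exp(-qT) = 1.00000000
P = K * exp(-rT) * N(-d2) - S_0 * exp(-qT) * N(-d1)
N(-d1) = 0.47061890; N(-d2) = 0.54945151
P = 1.0200 * 0.96560542 * 0.54945151 - 0.9800 * 1.00000000 * 0.47061890 = 0.0800

Answer: Price = 0.0800


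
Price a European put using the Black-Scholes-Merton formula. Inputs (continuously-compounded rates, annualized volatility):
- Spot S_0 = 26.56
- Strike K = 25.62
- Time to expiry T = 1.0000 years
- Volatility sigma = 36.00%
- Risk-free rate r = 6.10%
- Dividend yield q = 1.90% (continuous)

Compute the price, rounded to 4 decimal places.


Answer: Price = 2.6877

Derivation:
d1 = (ln(S/K) + (r - q + 0.5*sigma^2) * T) / (sigma * sqrt(T)) = 0.39675841
d2 = d1 - sigma * sqrt(T) = 0.03675841
exp(-rT) = 0.94082324; exp(-qT) = 0.98117936
P = K * exp(-rT) * N(-d2) - S_0 * exp(-qT) * N(-d1)
N(-d1) = 0.34577281; N(-d2) = 0.48533882
P = 25.6200 * 0.94082324 * 0.48533882 - 26.5600 * 0.98117936 * 0.34577281 = 2.6877


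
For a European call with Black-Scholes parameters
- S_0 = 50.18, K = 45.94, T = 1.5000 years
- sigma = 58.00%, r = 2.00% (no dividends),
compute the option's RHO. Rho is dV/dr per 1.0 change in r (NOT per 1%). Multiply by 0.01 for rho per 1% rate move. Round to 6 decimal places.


d1 = 0.5216854889; d2 = -0.1886665365
phi(d1) = 0.3481867143; exp(-qT) = 1.0000000000; exp(-rT) = 0.9704455335
N(d2) = 0.4251770903
Rho = K*T*exp(-rT)*N(d2) = 45.9400 * 1.5000 * 0.9704455335 * 0.4251770903 = 28.433038

Answer: Rho = 28.433038


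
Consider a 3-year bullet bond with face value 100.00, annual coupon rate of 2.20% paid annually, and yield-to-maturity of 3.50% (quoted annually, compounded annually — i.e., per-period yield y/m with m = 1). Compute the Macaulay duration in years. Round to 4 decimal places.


Answer: Macaulay duration = 2.9346 years

Derivation:
Coupon per period c = face * coupon_rate / m = 2.200000
Periods per year m = 1; per-period yield y/m = 0.035000
Number of cashflows N = 3
Cashflows (t years, CF_t, discount factor 1/(1+y/m)^(m*t), PV):
  t = 1.0000: CF_t = 2.200000, DF = 0.966184, PV = 2.125604
  t = 2.0000: CF_t = 2.200000, DF = 0.933511, PV = 2.053724
  t = 3.0000: CF_t = 102.200000, DF = 0.901943, PV = 92.178545
Price P = sum_t PV_t = 96.357872
Macaulay numerator sum_t t * PV_t:
  t * PV_t at t = 1.0000: 2.125604
  t * PV_t at t = 2.0000: 4.107447
  t * PV_t at t = 3.0000: 276.535634
Macaulay duration D = (sum_t t * PV_t) / P = 282.768685 / 96.357872 = 2.934568


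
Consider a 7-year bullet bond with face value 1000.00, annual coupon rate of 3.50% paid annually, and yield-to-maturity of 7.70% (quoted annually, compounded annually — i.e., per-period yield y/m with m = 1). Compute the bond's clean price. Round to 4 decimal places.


Coupon per period c = face * coupon_rate / m = 35.000000
Periods per year m = 1; per-period yield y/m = 0.077000
Number of cashflows N = 7
Cashflows (t years, CF_t, discount factor 1/(1+y/m)^(m*t), PV):
  t = 1.0000: CF_t = 35.000000, DF = 0.928505, PV = 32.497679
  t = 2.0000: CF_t = 35.000000, DF = 0.862122, PV = 30.174261
  t = 3.0000: CF_t = 35.000000, DF = 0.800484, PV = 28.016955
  t = 4.0000: CF_t = 35.000000, DF = 0.743254, PV = 26.013886
  t = 5.0000: CF_t = 35.000000, DF = 0.690115, PV = 24.154026
  t = 6.0000: CF_t = 35.000000, DF = 0.640775, PV = 22.427136
  t = 7.0000: CF_t = 1035.000000, DF = 0.594963, PV = 615.786873
Price P = sum_t PV_t = 779.070816

Answer: Price = 779.0708


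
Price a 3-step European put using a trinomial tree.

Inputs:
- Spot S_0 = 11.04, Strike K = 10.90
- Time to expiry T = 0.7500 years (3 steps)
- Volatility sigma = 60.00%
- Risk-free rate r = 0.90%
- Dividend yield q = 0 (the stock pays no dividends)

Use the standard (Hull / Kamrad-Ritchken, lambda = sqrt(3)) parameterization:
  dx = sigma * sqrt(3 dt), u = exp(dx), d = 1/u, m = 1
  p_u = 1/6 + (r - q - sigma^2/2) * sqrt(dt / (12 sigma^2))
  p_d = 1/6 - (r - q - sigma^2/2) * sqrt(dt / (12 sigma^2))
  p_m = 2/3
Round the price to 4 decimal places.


Answer: Price = V(0,0) = 1.9392

Derivation:
dt = T/N = 0.250000; dx = sigma*sqrt(3*dt) = 0.519615
u = exp(dx) = 1.681381; d = 1/u = 0.594749
p_u = 0.125530, p_m = 0.666667, p_d = 0.207803
Discount per step: exp(-r*dt) = 0.997753
Stock lattice S(k, j) with j the centered position index:
  k=0: S(0,+0) = 11.0400
  k=1: S(1,-1) = 6.5660; S(1,+0) = 11.0400; S(1,+1) = 18.5624
  k=2: S(2,-2) = 3.9051; S(2,-1) = 6.5660; S(2,+0) = 11.0400; S(2,+1) = 18.5624; S(2,+2) = 31.2105
  k=3: S(3,-3) = 2.3226; S(3,-2) = 3.9051; S(3,-1) = 6.5660; S(3,+0) = 11.0400; S(3,+1) = 18.5624; S(3,+2) = 31.2105; S(3,+3) = 52.4768
Terminal payoffs V(N, j) = max(K - S_T, 0):
  V(3,-3) = 8.577418; V(3,-2) = 6.994856; V(3,-1) = 4.333967; V(3,+0) = 0.000000; V(3,+1) = 0.000000; V(3,+2) = 0.000000; V(3,+3) = 0.000000
Backward induction: V(k, j) = exp(-r*dt) * [p_u * V(k+1, j+1) + p_m * V(k+1, j) + p_d * V(k+1, j-1)]
  V(2,-2) = exp(-r*dt) * [p_u*4.333967 + p_m*6.994856 + p_d*8.577418] = 6.973986
  V(2,-1) = exp(-r*dt) * [p_u*0.000000 + p_m*4.333967 + p_d*6.994856] = 4.333102
  V(2,+0) = exp(-r*dt) * [p_u*0.000000 + p_m*0.000000 + p_d*4.333967] = 0.898587
  V(2,+1) = exp(-r*dt) * [p_u*0.000000 + p_m*0.000000 + p_d*0.000000] = 0.000000
  V(2,+2) = exp(-r*dt) * [p_u*0.000000 + p_m*0.000000 + p_d*0.000000] = 0.000000
  V(1,-1) = exp(-r*dt) * [p_u*0.898587 + p_m*4.333102 + p_d*6.973986] = 4.440746
  V(1,+0) = exp(-r*dt) * [p_u*0.000000 + p_m*0.898587 + p_d*4.333102] = 1.496119
  V(1,+1) = exp(-r*dt) * [p_u*0.000000 + p_m*0.000000 + p_d*0.898587] = 0.186309
  V(0,+0) = exp(-r*dt) * [p_u*0.186309 + p_m*1.496119 + p_d*4.440746] = 1.939232


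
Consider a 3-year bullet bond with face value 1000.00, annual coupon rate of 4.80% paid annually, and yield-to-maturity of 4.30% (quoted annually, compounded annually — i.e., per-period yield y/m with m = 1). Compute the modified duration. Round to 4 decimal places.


Answer: Modified duration = 2.7475

Derivation:
Coupon per period c = face * coupon_rate / m = 48.000000
Periods per year m = 1; per-period yield y/m = 0.043000
Number of cashflows N = 3
Cashflows (t years, CF_t, discount factor 1/(1+y/m)^(m*t), PV):
  t = 1.0000: CF_t = 48.000000, DF = 0.958773, PV = 46.021093
  t = 2.0000: CF_t = 48.000000, DF = 0.919245, PV = 44.123771
  t = 3.0000: CF_t = 1048.000000, DF = 0.881347, PV = 923.651963
Price P = sum_t PV_t = 1013.796826
First compute Macaulay numerator sum_t t * PV_t:
  t * PV_t at t = 1.0000: 46.021093
  t * PV_t at t = 2.0000: 88.247542
  t * PV_t at t = 3.0000: 2770.955888
Macaulay duration D = 2905.224522 / 1013.796826 = 2.865687
Modified duration = D / (1 + y/m) = 2.865687 / (1 + 0.043000) = 2.747543


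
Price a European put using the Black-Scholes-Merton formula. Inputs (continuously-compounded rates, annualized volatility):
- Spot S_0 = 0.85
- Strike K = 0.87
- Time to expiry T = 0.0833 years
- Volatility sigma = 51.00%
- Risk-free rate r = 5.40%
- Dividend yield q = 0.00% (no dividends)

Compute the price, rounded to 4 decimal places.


Answer: Price = 0.0588

Derivation:
d1 = (ln(S/K) + (r - q + 0.5*sigma^2) * T) / (sigma * sqrt(T)) = -0.05384357
d2 = d1 - sigma * sqrt(T) = -0.20103844
exp(-rT) = 0.99551190; exp(-qT) = 1.00000000
P = K * exp(-rT) * N(-d2) - S_0 * exp(-qT) * N(-d1)
N(-d1) = 0.52147010; N(-d2) = 0.57966574
P = 0.8700 * 0.99551190 * 0.57966574 - 0.8500 * 1.00000000 * 0.52147010 = 0.0588


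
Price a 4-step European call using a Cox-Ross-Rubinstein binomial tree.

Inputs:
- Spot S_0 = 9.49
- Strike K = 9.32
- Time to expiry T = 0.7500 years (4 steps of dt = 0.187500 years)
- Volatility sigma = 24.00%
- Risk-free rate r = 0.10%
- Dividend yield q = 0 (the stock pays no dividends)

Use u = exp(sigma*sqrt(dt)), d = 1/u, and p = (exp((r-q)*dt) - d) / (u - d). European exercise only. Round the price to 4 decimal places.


Answer: Price = V(0,0) = 0.8519

Derivation:
dt = T/N = 0.187500
u = exp(sigma*sqrt(dt)) = 1.109515; d = 1/u = 0.901295
p = (exp((r-q)*dt) - d) / (u - d) = 0.474943
Discount per step: exp(-r*dt) = 0.999813
Stock lattice S(k, i) with i counting down-moves:
  k=0: S(0,0) = 9.4900
  k=1: S(1,0) = 10.5293; S(1,1) = 8.5533
  k=2: S(2,0) = 11.6824; S(2,1) = 9.4900; S(2,2) = 7.7090
  k=3: S(3,0) = 12.9618; S(3,1) = 10.5293; S(3,2) = 8.5533; S(3,3) = 6.9481
  k=4: S(4,0) = 14.3813; S(4,1) = 11.6824; S(4,2) = 9.4900; S(4,3) = 7.7090; S(4,4) = 6.2623
Terminal payoffs V(N, i) = max(S_T - K, 0):
  V(4,0) = 5.061330; V(4,1) = 2.362415; V(4,2) = 0.170000; V(4,3) = 0.000000; V(4,4) = 0.000000
Backward induction: V(k, i) = exp(-r*dt) * [p * V(k+1, i) + (1-p) * V(k+1, i+1)].
  V(3,0) = exp(-r*dt) * [p*5.061330 + (1-p)*2.362415] = 3.643563
  V(3,1) = exp(-r*dt) * [p*2.362415 + (1-p)*0.170000] = 1.211045
  V(3,2) = exp(-r*dt) * [p*0.170000 + (1-p)*0.000000] = 0.080725
  V(3,3) = exp(-r*dt) * [p*0.000000 + (1-p)*0.000000] = 0.000000
  V(2,0) = exp(-r*dt) * [p*3.643563 + (1-p)*1.211045] = 2.365909
  V(2,1) = exp(-r*dt) * [p*1.211045 + (1-p)*0.080725] = 0.617447
  V(2,2) = exp(-r*dt) * [p*0.080725 + (1-p)*0.000000] = 0.038333
  V(1,0) = exp(-r*dt) * [p*2.365909 + (1-p)*0.617447] = 1.447596
  V(1,1) = exp(-r*dt) * [p*0.617447 + (1-p)*0.038333] = 0.313320
  V(0,0) = exp(-r*dt) * [p*1.447596 + (1-p)*0.313320] = 0.851877


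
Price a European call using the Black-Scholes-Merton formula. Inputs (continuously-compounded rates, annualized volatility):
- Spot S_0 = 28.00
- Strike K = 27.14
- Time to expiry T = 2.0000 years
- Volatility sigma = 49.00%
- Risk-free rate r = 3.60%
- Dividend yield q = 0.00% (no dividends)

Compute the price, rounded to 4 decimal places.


Answer: Price = 8.6659

Derivation:
d1 = (ln(S/K) + (r - q + 0.5*sigma^2) * T) / (sigma * sqrt(T)) = 0.49540169
d2 = d1 - sigma * sqrt(T) = -0.19756296
exp(-rT) = 0.93053090; exp(-qT) = 1.00000000
C = S_0 * exp(-qT) * N(d1) - K * exp(-rT) * N(d2)
N(d1) = 0.68984170; N(d2) = 0.42169351
C = 28.0000 * 1.00000000 * 0.68984170 - 27.1400 * 0.93053090 * 0.42169351 = 8.6659


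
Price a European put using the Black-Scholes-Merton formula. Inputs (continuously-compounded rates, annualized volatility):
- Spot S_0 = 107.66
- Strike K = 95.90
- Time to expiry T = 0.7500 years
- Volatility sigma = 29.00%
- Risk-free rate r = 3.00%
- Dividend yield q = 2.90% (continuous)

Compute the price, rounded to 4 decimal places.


Answer: Price = 5.2031

Derivation:
d1 = (ln(S/K) + (r - q + 0.5*sigma^2) * T) / (sigma * sqrt(T)) = 0.58913471
d2 = d1 - sigma * sqrt(T) = 0.33798734
exp(-rT) = 0.97775124; exp(-qT) = 0.97848483
P = K * exp(-rT) * N(-d2) - S_0 * exp(-qT) * N(-d1)
N(-d1) = 0.27788546; N(-d2) = 0.36768636
P = 95.9000 * 0.97775124 * 0.36768636 - 107.6600 * 0.97848483 * 0.27788546 = 5.2031


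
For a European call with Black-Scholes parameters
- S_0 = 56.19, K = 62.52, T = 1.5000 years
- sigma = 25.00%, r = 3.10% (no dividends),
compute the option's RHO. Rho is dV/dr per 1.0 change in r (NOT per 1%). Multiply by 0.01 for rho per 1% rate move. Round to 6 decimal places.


d1 = -0.0436750567; d2 = -0.3498612746
phi(d1) = 0.3985619685; exp(-qT) = 1.0000000000; exp(-rT) = 0.9545645606
N(d2) = 0.3632214055
Rho = K*T*exp(-rT)*N(d2) = 62.5200 * 1.5000 * 0.9545645606 * 0.3632214055 = 32.515240

Answer: Rho = 32.515240


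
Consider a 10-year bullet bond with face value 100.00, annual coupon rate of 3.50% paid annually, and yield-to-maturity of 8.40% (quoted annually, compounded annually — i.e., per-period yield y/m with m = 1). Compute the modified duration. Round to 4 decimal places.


Answer: Modified duration = 7.6039

Derivation:
Coupon per period c = face * coupon_rate / m = 3.500000
Periods per year m = 1; per-period yield y/m = 0.084000
Number of cashflows N = 10
Cashflows (t years, CF_t, discount factor 1/(1+y/m)^(m*t), PV):
  t = 1.0000: CF_t = 3.500000, DF = 0.922509, PV = 3.228782
  t = 2.0000: CF_t = 3.500000, DF = 0.851023, PV = 2.978581
  t = 3.0000: CF_t = 3.500000, DF = 0.785077, PV = 2.747769
  t = 4.0000: CF_t = 3.500000, DF = 0.724241, PV = 2.534842
  t = 5.0000: CF_t = 3.500000, DF = 0.668119, PV = 2.338415
  t = 6.0000: CF_t = 3.500000, DF = 0.616346, PV = 2.157210
  t = 7.0000: CF_t = 3.500000, DF = 0.568585, PV = 1.990046
  t = 8.0000: CF_t = 3.500000, DF = 0.524524, PV = 1.835836
  t = 9.0000: CF_t = 3.500000, DF = 0.483879, PV = 1.693575
  t = 10.0000: CF_t = 103.500000, DF = 0.446383, PV = 46.200591
Price P = sum_t PV_t = 67.705647
First compute Macaulay numerator sum_t t * PV_t:
  t * PV_t at t = 1.0000: 3.228782
  t * PV_t at t = 2.0000: 5.957163
  t * PV_t at t = 3.0000: 8.243307
  t * PV_t at t = 4.0000: 10.139368
  t * PV_t at t = 5.0000: 11.692076
  t * PV_t at t = 6.0000: 12.943258
  t * PV_t at t = 7.0000: 13.930321
  t * PV_t at t = 8.0000: 14.686685
  t * PV_t at t = 9.0000: 15.242177
  t * PV_t at t = 10.0000: 462.005906
Macaulay duration D = 558.069043 / 67.705647 = 8.242578
Modified duration = D / (1 + y/m) = 8.242578 / (1 + 0.084000) = 7.603854


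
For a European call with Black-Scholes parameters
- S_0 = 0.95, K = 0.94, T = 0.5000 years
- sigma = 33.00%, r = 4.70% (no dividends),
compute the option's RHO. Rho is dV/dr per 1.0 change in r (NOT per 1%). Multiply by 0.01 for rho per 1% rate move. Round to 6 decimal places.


d1 = 0.2627313500; d2 = 0.0293861122
phi(d1) = 0.3854081354; exp(-qT) = 1.0000000000; exp(-rT) = 0.9767739747
N(d2) = 0.5117216755
Rho = K*T*exp(-rT)*N(d2) = 0.9400 * 0.5000 * 0.9767739747 * 0.5117216755 = 0.234923

Answer: Rho = 0.234923


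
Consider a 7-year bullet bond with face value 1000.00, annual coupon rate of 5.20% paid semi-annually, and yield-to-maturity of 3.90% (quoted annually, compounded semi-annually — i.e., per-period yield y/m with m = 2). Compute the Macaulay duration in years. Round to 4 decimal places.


Answer: Macaulay duration = 6.0027 years

Derivation:
Coupon per period c = face * coupon_rate / m = 26.000000
Periods per year m = 2; per-period yield y/m = 0.019500
Number of cashflows N = 14
Cashflows (t years, CF_t, discount factor 1/(1+y/m)^(m*t), PV):
  t = 0.5000: CF_t = 26.000000, DF = 0.980873, PV = 25.502697
  t = 1.0000: CF_t = 26.000000, DF = 0.962112, PV = 25.014907
  t = 1.5000: CF_t = 26.000000, DF = 0.943709, PV = 24.536446
  t = 2.0000: CF_t = 26.000000, DF = 0.925659, PV = 24.067137
  t = 2.5000: CF_t = 26.000000, DF = 0.907954, PV = 23.606804
  t = 3.0000: CF_t = 26.000000, DF = 0.890588, PV = 23.155276
  t = 3.5000: CF_t = 26.000000, DF = 0.873553, PV = 22.712385
  t = 4.0000: CF_t = 26.000000, DF = 0.856845, PV = 22.277964
  t = 4.5000: CF_t = 26.000000, DF = 0.840456, PV = 21.851853
  t = 5.0000: CF_t = 26.000000, DF = 0.824380, PV = 21.433892
  t = 5.5000: CF_t = 26.000000, DF = 0.808613, PV = 21.023926
  t = 6.0000: CF_t = 26.000000, DF = 0.793146, PV = 20.621801
  t = 6.5000: CF_t = 26.000000, DF = 0.777976, PV = 20.227367
  t = 7.0000: CF_t = 1026.000000, DF = 0.763095, PV = 782.935777
Price P = sum_t PV_t = 1078.968234
Macaulay numerator sum_t t * PV_t:
  t * PV_t at t = 0.5000: 12.751349
  t * PV_t at t = 1.0000: 25.014907
  t * PV_t at t = 1.5000: 36.804669
  t * PV_t at t = 2.0000: 48.134274
  t * PV_t at t = 2.5000: 59.017010
  t * PV_t at t = 3.0000: 69.465829
  t * PV_t at t = 3.5000: 79.493347
  t * PV_t at t = 4.0000: 89.111858
  t * PV_t at t = 4.5000: 98.333340
  t * PV_t at t = 5.0000: 107.169462
  t * PV_t at t = 5.5000: 115.631592
  t * PV_t at t = 6.0000: 123.730805
  t * PV_t at t = 6.5000: 131.477886
  t * PV_t at t = 7.0000: 5480.550441
Macaulay duration D = (sum_t t * PV_t) / P = 6476.686768 / 1078.968234 = 6.002667


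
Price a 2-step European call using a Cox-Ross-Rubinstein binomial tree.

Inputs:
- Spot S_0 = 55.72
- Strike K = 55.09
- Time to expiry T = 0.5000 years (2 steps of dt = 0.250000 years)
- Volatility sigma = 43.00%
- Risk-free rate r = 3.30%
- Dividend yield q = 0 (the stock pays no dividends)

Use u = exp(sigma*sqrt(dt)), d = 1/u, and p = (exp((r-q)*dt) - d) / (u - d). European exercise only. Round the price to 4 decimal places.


Answer: Price = V(0,0) = 6.8254

Derivation:
dt = T/N = 0.250000
u = exp(sigma*sqrt(dt)) = 1.239862; d = 1/u = 0.806541
p = (exp((r-q)*dt) - d) / (u - d) = 0.465574
Discount per step: exp(-r*dt) = 0.991784
Stock lattice S(k, i) with i counting down-moves:
  k=0: S(0,0) = 55.7200
  k=1: S(1,0) = 69.0851; S(1,1) = 44.9405
  k=2: S(2,0) = 85.6560; S(2,1) = 55.7200; S(2,2) = 36.2464
Terminal payoffs V(N, i) = max(S_T - K, 0):
  V(2,0) = 30.565989; V(2,1) = 0.630000; V(2,2) = 0.000000
Backward induction: V(k, i) = exp(-r*dt) * [p * V(k+1, i) + (1-p) * V(k+1, i+1)].
  V(1,0) = exp(-r*dt) * [p*30.565989 + (1-p)*0.630000] = 14.447728
  V(1,1) = exp(-r*dt) * [p*0.630000 + (1-p)*0.000000] = 0.290902
  V(0,0) = exp(-r*dt) * [p*14.447728 + (1-p)*0.290902] = 6.825408


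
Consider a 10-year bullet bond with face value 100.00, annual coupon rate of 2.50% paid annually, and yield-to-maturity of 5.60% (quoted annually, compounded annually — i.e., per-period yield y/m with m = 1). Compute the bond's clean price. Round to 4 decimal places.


Answer: Price = 76.7450

Derivation:
Coupon per period c = face * coupon_rate / m = 2.500000
Periods per year m = 1; per-period yield y/m = 0.056000
Number of cashflows N = 10
Cashflows (t years, CF_t, discount factor 1/(1+y/m)^(m*t), PV):
  t = 1.0000: CF_t = 2.500000, DF = 0.946970, PV = 2.367424
  t = 2.0000: CF_t = 2.500000, DF = 0.896752, PV = 2.241879
  t = 3.0000: CF_t = 2.500000, DF = 0.849197, PV = 2.122991
  t = 4.0000: CF_t = 2.500000, DF = 0.804163, PV = 2.010409
  t = 5.0000: CF_t = 2.500000, DF = 0.761518, PV = 1.903796
  t = 6.0000: CF_t = 2.500000, DF = 0.721135, PV = 1.802837
  t = 7.0000: CF_t = 2.500000, DF = 0.682893, PV = 1.707232
  t = 8.0000: CF_t = 2.500000, DF = 0.646679, PV = 1.616697
  t = 9.0000: CF_t = 2.500000, DF = 0.612385, PV = 1.530963
  t = 10.0000: CF_t = 102.500000, DF = 0.579910, PV = 59.440805
Price P = sum_t PV_t = 76.745034


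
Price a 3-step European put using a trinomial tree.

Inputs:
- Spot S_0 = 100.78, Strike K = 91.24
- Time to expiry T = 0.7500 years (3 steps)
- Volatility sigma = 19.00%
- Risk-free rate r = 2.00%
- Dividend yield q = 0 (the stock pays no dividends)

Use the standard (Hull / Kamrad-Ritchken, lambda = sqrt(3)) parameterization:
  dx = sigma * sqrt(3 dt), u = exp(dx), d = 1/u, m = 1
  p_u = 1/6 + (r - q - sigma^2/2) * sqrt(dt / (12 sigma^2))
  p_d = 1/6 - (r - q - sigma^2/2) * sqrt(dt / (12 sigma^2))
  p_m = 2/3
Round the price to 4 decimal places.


dt = T/N = 0.250000; dx = sigma*sqrt(3*dt) = 0.164545
u = exp(dx) = 1.178856; d = 1/u = 0.848280
p_u = 0.168148, p_m = 0.666667, p_d = 0.165185
Discount per step: exp(-r*dt) = 0.995012
Stock lattice S(k, j) with j the centered position index:
  k=0: S(0,+0) = 100.7800
  k=1: S(1,-1) = 85.4896; S(1,+0) = 100.7800; S(1,+1) = 118.8051
  k=2: S(2,-2) = 72.5191; S(2,-1) = 85.4896; S(2,+0) = 100.7800; S(2,+1) = 118.8051; S(2,+2) = 140.0542
  k=3: S(3,-3) = 61.5165; S(3,-2) = 72.5191; S(3,-1) = 85.4896; S(3,+0) = 100.7800; S(3,+1) = 118.8051; S(3,+2) = 140.0542; S(3,+3) = 165.1038
Terminal payoffs V(N, j) = max(K - S_T, 0):
  V(3,-3) = 29.723499; V(3,-2) = 18.720879; V(3,-1) = 5.750369; V(3,+0) = 0.000000; V(3,+1) = 0.000000; V(3,+2) = 0.000000; V(3,+3) = 0.000000
Backward induction: V(k, j) = exp(-r*dt) * [p_u * V(k+1, j+1) + p_m * V(k+1, j) + p_d * V(k+1, j-1)]
  V(2,-2) = exp(-r*dt) * [p_u*5.750369 + p_m*18.720879 + p_d*29.723499] = 18.265826
  V(2,-1) = exp(-r*dt) * [p_u*0.000000 + p_m*5.750369 + p_d*18.720879] = 6.891450
  V(2,+0) = exp(-r*dt) * [p_u*0.000000 + p_m*0.000000 + p_d*5.750369] = 0.945139
  V(2,+1) = exp(-r*dt) * [p_u*0.000000 + p_m*0.000000 + p_d*0.000000] = 0.000000
  V(2,+2) = exp(-r*dt) * [p_u*0.000000 + p_m*0.000000 + p_d*0.000000] = 0.000000
  V(1,-1) = exp(-r*dt) * [p_u*0.945139 + p_m*6.891450 + p_d*18.265826] = 7.731714
  V(1,+0) = exp(-r*dt) * [p_u*0.000000 + p_m*0.945139 + p_d*6.891450] = 1.759639
  V(1,+1) = exp(-r*dt) * [p_u*0.000000 + p_m*0.000000 + p_d*0.945139] = 0.155344
  V(0,+0) = exp(-r*dt) * [p_u*0.155344 + p_m*1.759639 + p_d*7.731714] = 2.464028

Answer: Price = V(0,0) = 2.4640


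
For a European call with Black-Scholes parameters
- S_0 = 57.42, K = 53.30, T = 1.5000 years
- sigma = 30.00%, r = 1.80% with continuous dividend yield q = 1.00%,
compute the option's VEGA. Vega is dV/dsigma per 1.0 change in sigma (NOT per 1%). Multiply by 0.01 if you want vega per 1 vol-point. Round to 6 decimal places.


d1 = 0.4190160937; d2 = 0.0515926322
phi(d1) = 0.3654134683; exp(-qT) = 0.9851119396; exp(-rT) = 0.9733612415
Vega = S * exp(-qT) * phi(d1) * sqrt(T) = 57.4200 * 0.9851119396 * 0.3654134683 * 1.2247448714 = 25.315059

Answer: Vega = 25.315059
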